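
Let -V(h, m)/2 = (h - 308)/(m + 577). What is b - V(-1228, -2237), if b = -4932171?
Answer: -2046850197/415 ≈ -4.9322e+6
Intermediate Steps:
V(h, m) = -2*(-308 + h)/(577 + m) (V(h, m) = -2*(h - 308)/(m + 577) = -2*(-308 + h)/(577 + m))
b - V(-1228, -2237) = -4932171 - 2*(308 - 1*(-1228))/(577 - 2237) = -4932171 - 2*(308 + 1228)/(-1660) = -4932171 - 2*(-1)*1536/1660 = -4932171 - 1*(-768/415) = -4932171 + 768/415 = -2046850197/415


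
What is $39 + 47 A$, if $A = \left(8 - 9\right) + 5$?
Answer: $227$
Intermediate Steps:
$A = 4$ ($A = -1 + 5 = 4$)
$39 + 47 A = 39 + 47 \cdot 4 = 39 + 188 = 227$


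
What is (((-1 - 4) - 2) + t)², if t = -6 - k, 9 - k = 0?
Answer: 484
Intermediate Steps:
k = 9 (k = 9 - 1*0 = 9 + 0 = 9)
t = -15 (t = -6 - 1*9 = -6 - 9 = -15)
(((-1 - 4) - 2) + t)² = (((-1 - 4) - 2) - 15)² = ((-5 - 2) - 15)² = (-7 - 15)² = (-22)² = 484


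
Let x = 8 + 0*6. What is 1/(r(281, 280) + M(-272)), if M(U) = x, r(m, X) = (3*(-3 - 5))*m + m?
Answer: -1/6455 ≈ -0.00015492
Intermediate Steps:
x = 8 (x = 8 + 0 = 8)
r(m, X) = -23*m (r(m, X) = (3*(-8))*m + m = -24*m + m = -23*m)
M(U) = 8
1/(r(281, 280) + M(-272)) = 1/(-23*281 + 8) = 1/(-6463 + 8) = 1/(-6455) = -1/6455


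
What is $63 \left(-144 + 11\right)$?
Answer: $-8379$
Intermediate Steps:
$63 \left(-144 + 11\right) = 63 \left(-133\right) = -8379$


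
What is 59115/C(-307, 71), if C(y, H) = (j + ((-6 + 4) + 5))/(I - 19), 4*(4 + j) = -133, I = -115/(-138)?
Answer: 4295690/137 ≈ 31355.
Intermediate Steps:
I = ⅚ (I = -115*(-1/138) = ⅚ ≈ 0.83333)
j = -149/4 (j = -4 + (¼)*(-133) = -4 - 133/4 = -149/4 ≈ -37.250)
C(y, H) = 411/218 (C(y, H) = (-149/4 + ((-6 + 4) + 5))/(⅚ - 19) = (-149/4 + (-2 + 5))/(-109/6) = (-149/4 + 3)*(-6/109) = -137/4*(-6/109) = 411/218)
59115/C(-307, 71) = 59115/(411/218) = 59115*(218/411) = 4295690/137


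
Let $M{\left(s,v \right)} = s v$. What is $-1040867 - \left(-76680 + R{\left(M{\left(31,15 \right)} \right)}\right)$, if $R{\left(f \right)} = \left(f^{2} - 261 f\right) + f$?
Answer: $-1059512$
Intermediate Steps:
$R{\left(f \right)} = f^{2} - 260 f$
$-1040867 - \left(-76680 + R{\left(M{\left(31,15 \right)} \right)}\right) = -1040867 + \left(76680 - 31 \cdot 15 \left(-260 + 31 \cdot 15\right)\right) = -1040867 + \left(76680 - 465 \left(-260 + 465\right)\right) = -1040867 + \left(76680 - 465 \cdot 205\right) = -1040867 + \left(76680 - 95325\right) = -1040867 - 18645 = -1059512$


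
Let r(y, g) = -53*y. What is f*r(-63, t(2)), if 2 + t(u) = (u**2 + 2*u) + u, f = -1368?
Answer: -4567752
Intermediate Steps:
t(u) = -2 + u**2 + 3*u (t(u) = -2 + ((u**2 + 2*u) + u) = -2 + (u**2 + 3*u) = -2 + u**2 + 3*u)
f*r(-63, t(2)) = -(-72504)*(-63) = -1368*3339 = -4567752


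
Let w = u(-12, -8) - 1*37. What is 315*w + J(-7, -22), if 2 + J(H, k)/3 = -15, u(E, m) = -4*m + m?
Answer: -4146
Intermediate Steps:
u(E, m) = -3*m
J(H, k) = -51 (J(H, k) = -6 + 3*(-15) = -6 - 45 = -51)
w = -13 (w = -3*(-8) - 1*37 = 24 - 37 = -13)
315*w + J(-7, -22) = 315*(-13) - 51 = -4095 - 51 = -4146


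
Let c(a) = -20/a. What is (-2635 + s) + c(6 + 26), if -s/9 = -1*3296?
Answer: 216227/8 ≈ 27028.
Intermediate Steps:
s = 29664 (s = -(-9)*3296 = -9*(-3296) = 29664)
(-2635 + s) + c(6 + 26) = (-2635 + 29664) - 20/(6 + 26) = 27029 - 20/32 = 27029 - 20*1/32 = 27029 - 5/8 = 216227/8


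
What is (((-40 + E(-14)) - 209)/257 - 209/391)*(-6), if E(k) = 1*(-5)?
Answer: 918162/100487 ≈ 9.1371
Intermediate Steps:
E(k) = -5
(((-40 + E(-14)) - 209)/257 - 209/391)*(-6) = (((-40 - 5) - 209)/257 - 209/391)*(-6) = ((-45 - 209)*(1/257) - 209*1/391)*(-6) = (-254*1/257 - 209/391)*(-6) = (-254/257 - 209/391)*(-6) = -153027/100487*(-6) = 918162/100487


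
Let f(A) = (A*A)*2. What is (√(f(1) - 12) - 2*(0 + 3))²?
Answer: (6 - I*√10)² ≈ 26.0 - 37.947*I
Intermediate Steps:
f(A) = 2*A² (f(A) = A²*2 = 2*A²)
(√(f(1) - 12) - 2*(0 + 3))² = (√(2*1² - 12) - 2*(0 + 3))² = (√(2*1 - 12) - 2*3)² = (√(2 - 12) - 6)² = (√(-10) - 6)² = (I*√10 - 6)² = (-6 + I*√10)²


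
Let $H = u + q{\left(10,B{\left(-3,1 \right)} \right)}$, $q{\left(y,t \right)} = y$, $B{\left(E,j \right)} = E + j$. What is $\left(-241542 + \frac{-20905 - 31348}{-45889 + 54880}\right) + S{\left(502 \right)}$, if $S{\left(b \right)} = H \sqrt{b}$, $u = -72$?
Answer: $- \frac{2171756375}{8991} - 62 \sqrt{502} \approx -2.4294 \cdot 10^{5}$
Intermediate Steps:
$H = -62$ ($H = -72 + 10 = -62$)
$S{\left(b \right)} = - 62 \sqrt{b}$
$\left(-241542 + \frac{-20905 - 31348}{-45889 + 54880}\right) + S{\left(502 \right)} = \left(-241542 + \frac{-20905 - 31348}{-45889 + 54880}\right) - 62 \sqrt{502} = \left(-241542 - \frac{52253}{8991}\right) - 62 \sqrt{502} = - \frac{2171756375}{8991} - 62 \sqrt{502}$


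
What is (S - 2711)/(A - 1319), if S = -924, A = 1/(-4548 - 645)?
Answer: 18876555/6849568 ≈ 2.7559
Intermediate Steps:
A = -1/5193 (A = 1/(-5193) = -1/5193 ≈ -0.00019257)
(S - 2711)/(A - 1319) = (-924 - 2711)/(-1/5193 - 1319) = -3635/(-6849568/5193) = -3635*(-5193/6849568) = 18876555/6849568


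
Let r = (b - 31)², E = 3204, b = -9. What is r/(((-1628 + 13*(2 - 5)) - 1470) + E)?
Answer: 1600/67 ≈ 23.881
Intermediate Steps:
r = 1600 (r = (-9 - 31)² = (-40)² = 1600)
r/(((-1628 + 13*(2 - 5)) - 1470) + E) = 1600/(((-1628 + 13*(2 - 5)) - 1470) + 3204) = 1600/(((-1628 + 13*(-3)) - 1470) + 3204) = 1600/(((-1628 - 39) - 1470) + 3204) = 1600/((-1667 - 1470) + 3204) = 1600/(-3137 + 3204) = 1600/67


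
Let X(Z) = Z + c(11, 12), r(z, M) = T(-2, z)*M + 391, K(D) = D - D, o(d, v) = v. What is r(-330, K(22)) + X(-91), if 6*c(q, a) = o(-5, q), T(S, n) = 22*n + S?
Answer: 1811/6 ≈ 301.83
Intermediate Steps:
T(S, n) = S + 22*n
c(q, a) = q/6
K(D) = 0
r(z, M) = 391 + M*(-2 + 22*z) (r(z, M) = (-2 + 22*z)*M + 391 = M*(-2 + 22*z) + 391 = 391 + M*(-2 + 22*z))
X(Z) = 11/6 + Z (X(Z) = Z + (1/6)*11 = Z + 11/6 = 11/6 + Z)
r(-330, K(22)) + X(-91) = (391 + 2*0*(-1 + 11*(-330))) + (11/6 - 91) = (391 + 2*0*(-1 - 3630)) - 535/6 = (391 + 2*0*(-3631)) - 535/6 = (391 + 0) - 535/6 = 391 - 535/6 = 1811/6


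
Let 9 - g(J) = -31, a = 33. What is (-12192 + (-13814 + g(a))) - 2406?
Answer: -28372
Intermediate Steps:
g(J) = 40 (g(J) = 9 - 1*(-31) = 9 + 31 = 40)
(-12192 + (-13814 + g(a))) - 2406 = (-12192 + (-13814 + 40)) - 2406 = (-12192 - 13774) - 2406 = -25966 - 2406 = -28372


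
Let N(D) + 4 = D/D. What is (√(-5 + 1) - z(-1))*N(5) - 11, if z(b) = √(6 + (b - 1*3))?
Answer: -11 - 6*I + 3*√2 ≈ -6.7574 - 6.0*I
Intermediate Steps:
N(D) = -3 (N(D) = -4 + D/D = -4 + 1 = -3)
z(b) = √(3 + b) (z(b) = √(6 + (b - 3)) = √(6 + (-3 + b)) = √(3 + b))
(√(-5 + 1) - z(-1))*N(5) - 11 = (√(-5 + 1) - √(3 - 1))*(-3) - 11 = (√(-4) - √2)*(-3) - 11 = (2*I - √2)*(-3) - 11 = (-√2 + 2*I)*(-3) - 11 = (-6*I + 3*√2) - 11 = -11 - 6*I + 3*√2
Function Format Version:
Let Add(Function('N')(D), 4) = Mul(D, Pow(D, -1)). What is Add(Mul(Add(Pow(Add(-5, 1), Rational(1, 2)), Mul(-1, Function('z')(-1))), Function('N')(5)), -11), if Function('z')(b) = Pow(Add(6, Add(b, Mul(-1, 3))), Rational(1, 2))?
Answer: Add(-11, Mul(-6, I), Mul(3, Pow(2, Rational(1, 2)))) ≈ Add(-6.7574, Mul(-6.0000, I))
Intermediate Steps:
Function('N')(D) = -3 (Function('N')(D) = Add(-4, Mul(D, Pow(D, -1))) = Add(-4, 1) = -3)
Function('z')(b) = Pow(Add(3, b), Rational(1, 2)) (Function('z')(b) = Pow(Add(6, Add(b, -3)), Rational(1, 2)) = Pow(Add(6, Add(-3, b)), Rational(1, 2)) = Pow(Add(3, b), Rational(1, 2)))
Add(Mul(Add(Pow(Add(-5, 1), Rational(1, 2)), Mul(-1, Function('z')(-1))), Function('N')(5)), -11) = Add(Mul(Add(Pow(Add(-5, 1), Rational(1, 2)), Mul(-1, Pow(Add(3, -1), Rational(1, 2)))), -3), -11) = Add(Mul(Add(Pow(-4, Rational(1, 2)), Mul(-1, Pow(2, Rational(1, 2)))), -3), -11) = Add(Mul(Add(Mul(2, I), Mul(-1, Pow(2, Rational(1, 2)))), -3), -11) = Add(Mul(Add(Mul(-1, Pow(2, Rational(1, 2))), Mul(2, I)), -3), -11) = Add(Add(Mul(-6, I), Mul(3, Pow(2, Rational(1, 2)))), -11) = Add(-11, Mul(-6, I), Mul(3, Pow(2, Rational(1, 2))))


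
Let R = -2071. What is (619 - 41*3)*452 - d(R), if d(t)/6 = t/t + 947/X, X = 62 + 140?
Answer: 22639945/101 ≈ 2.2416e+5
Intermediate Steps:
X = 202
d(t) = 3447/101 (d(t) = 6*(t/t + 947/202) = 6*(1 + 947*(1/202)) = 6*(1 + 947/202) = 6*(1149/202) = 3447/101)
(619 - 41*3)*452 - d(R) = (619 - 41*3)*452 - 1*3447/101 = (619 - 123)*452 - 3447/101 = 496*452 - 3447/101 = 224192 - 3447/101 = 22639945/101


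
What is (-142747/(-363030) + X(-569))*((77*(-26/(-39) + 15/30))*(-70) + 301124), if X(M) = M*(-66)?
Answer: 12058812407711069/1089090 ≈ 1.1072e+10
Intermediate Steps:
X(M) = -66*M
(-142747/(-363030) + X(-569))*((77*(-26/(-39) + 15/30))*(-70) + 301124) = (-142747/(-363030) - 66*(-569))*((77*(-26/(-39) + 15/30))*(-70) + 301124) = (-142747*(-1/363030) + 37554)*((77*(-26*(-1/39) + 15*(1/30)))*(-70) + 301124) = (142747/363030 + 37554)*((77*(⅔ + ½))*(-70) + 301124) = 13633371367*((77*(7/6))*(-70) + 301124)/363030 = 13633371367*((539/6)*(-70) + 301124)/363030 = 13633371367*(-18865/3 + 301124)/363030 = (13633371367/363030)*(884507/3) = 12058812407711069/1089090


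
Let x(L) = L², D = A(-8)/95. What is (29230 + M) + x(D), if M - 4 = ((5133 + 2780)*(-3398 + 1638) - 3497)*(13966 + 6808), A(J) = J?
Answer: -2611741343640036/9025 ≈ -2.8939e+11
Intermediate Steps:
D = -8/95 ≈ -0.084211
M = -289389651794 (M = 4 + ((5133 + 2780)*(-3398 + 1638) - 3497)*(13966 + 6808) = 4 + (7913*(-1760) - 3497)*20774 = 4 + (-13926880 - 3497)*20774 = 4 - 13930377*20774 = 4 - 289389651798 = -289389651794)
(29230 + M) + x(D) = (29230 - 289389651794) + (-8/95)² = -289389622564 + 64/9025 = -2611741343640036/9025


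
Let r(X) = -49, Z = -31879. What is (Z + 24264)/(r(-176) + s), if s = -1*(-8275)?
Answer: -7615/8226 ≈ -0.92572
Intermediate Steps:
s = 8275
(Z + 24264)/(r(-176) + s) = (-31879 + 24264)/(-49 + 8275) = -7615/8226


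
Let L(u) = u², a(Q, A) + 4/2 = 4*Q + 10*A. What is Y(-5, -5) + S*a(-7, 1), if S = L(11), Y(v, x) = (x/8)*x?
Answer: -19335/8 ≈ -2416.9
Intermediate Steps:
Y(v, x) = x²/8 (Y(v, x) = (x*(⅛))*x = (x/8)*x = x²/8)
a(Q, A) = -2 + 4*Q + 10*A (a(Q, A) = -2 + (4*Q + 10*A) = -2 + 4*Q + 10*A)
S = 121 (S = 11² = 121)
Y(-5, -5) + S*a(-7, 1) = (⅛)*(-5)² + 121*(-2 + 4*(-7) + 10*1) = (⅛)*25 + 121*(-2 - 28 + 10) = 25/8 + 121*(-20) = 25/8 - 2420 = -19335/8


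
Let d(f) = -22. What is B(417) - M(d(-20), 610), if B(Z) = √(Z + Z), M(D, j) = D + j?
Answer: -588 + √834 ≈ -559.12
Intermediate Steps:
B(Z) = √2*√Z (B(Z) = √(2*Z) = √2*√Z)
B(417) - M(d(-20), 610) = √2*√417 - (-22 + 610) = √834 - 1*588 = √834 - 588 = -588 + √834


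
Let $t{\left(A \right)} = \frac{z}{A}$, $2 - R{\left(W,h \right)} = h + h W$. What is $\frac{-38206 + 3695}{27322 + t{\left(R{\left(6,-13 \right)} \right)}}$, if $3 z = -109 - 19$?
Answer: $- \frac{9628569}{7622710} \approx -1.2631$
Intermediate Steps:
$R{\left(W,h \right)} = 2 - h - W h$ ($R{\left(W,h \right)} = 2 - \left(h + h W\right) = 2 - \left(h + W h\right) = 2 - h - W h$)
$z = - \frac{128}{3}$ ($z = \frac{-109 - 19}{3} = \frac{1}{3} \left(-128\right) = - \frac{128}{3} \approx -42.667$)
$t{\left(A \right)} = - \frac{128}{3 A}$
$\frac{-38206 + 3695}{27322 + t{\left(R{\left(6,-13 \right)} \right)}} = \frac{-38206 + 3695}{27322 - \frac{128}{3 \left(2 - -13 - 6 \left(-13\right)\right)}} = - \frac{34511}{27322 - \frac{128}{3 \left(2 + 13 + 78\right)}} = - \frac{34511}{27322 - \frac{128}{3 \cdot 93}} = - \frac{34511}{27322 - \frac{128}{279}} = - \frac{34511}{\frac{7622710}{279}} = \left(-34511\right) \frac{279}{7622710} = - \frac{9628569}{7622710}$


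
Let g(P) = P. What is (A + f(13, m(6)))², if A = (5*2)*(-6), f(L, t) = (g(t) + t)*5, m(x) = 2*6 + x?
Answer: 14400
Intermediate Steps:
m(x) = 12 + x
f(L, t) = 10*t (f(L, t) = (t + t)*5 = (2*t)*5 = 10*t)
A = -60 (A = 10*(-6) = -60)
(A + f(13, m(6)))² = (-60 + 10*(12 + 6))² = (-60 + 10*18)² = (-60 + 180)² = 120² = 14400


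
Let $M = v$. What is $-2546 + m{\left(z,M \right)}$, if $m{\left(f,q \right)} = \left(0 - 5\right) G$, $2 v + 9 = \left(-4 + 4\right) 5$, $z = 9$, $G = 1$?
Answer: $-2551$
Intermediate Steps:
$v = - \frac{9}{2}$ ($v = - \frac{9}{2} + \frac{\left(-4 + 4\right) 5}{2} = - \frac{9}{2} + \frac{0 \cdot 5}{2} = - \frac{9}{2} + \frac{1}{2} \cdot 0 = - \frac{9}{2} + 0 = - \frac{9}{2} \approx -4.5$)
$M = - \frac{9}{2} \approx -4.5$
$m{\left(f,q \right)} = -5$ ($m{\left(f,q \right)} = \left(0 - 5\right) 1 = \left(-5\right) 1 = -5$)
$-2546 + m{\left(z,M \right)} = -2546 - 5 = -2551$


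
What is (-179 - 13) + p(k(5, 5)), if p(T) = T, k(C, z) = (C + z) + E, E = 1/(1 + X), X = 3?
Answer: -727/4 ≈ -181.75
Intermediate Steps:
E = ¼ (E = 1/(1 + 3) = 1/4 = ¼ ≈ 0.25000)
k(C, z) = ¼ + C + z (k(C, z) = (C + z) + ¼ = ¼ + C + z)
(-179 - 13) + p(k(5, 5)) = (-179 - 13) + (¼ + 5 + 5) = -192 + 41/4 = -727/4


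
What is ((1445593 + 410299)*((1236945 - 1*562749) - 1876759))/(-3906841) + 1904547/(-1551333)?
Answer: 37229027032803637/65170014721 ≈ 5.7126e+5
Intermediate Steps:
((1445593 + 410299)*((1236945 - 1*562749) - 1876759))/(-3906841) + 1904547/(-1551333) = (1855892*((1236945 - 562749) - 1876759))*(-1/3906841) + 1904547*(-1/1551333) = (1855892*(674196 - 1876759))*(-1/3906841) - 20479/16681 = (1855892*(-1202563))*(-1/3906841) - 20479/16681 = -2231827051196*(-1/3906841) - 20479/16681 = 2231827051196/3906841 - 20479/16681 = 37229027032803637/65170014721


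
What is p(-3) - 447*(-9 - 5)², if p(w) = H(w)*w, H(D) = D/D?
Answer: -87615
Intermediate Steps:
H(D) = 1
p(w) = w (p(w) = 1*w = w)
p(-3) - 447*(-9 - 5)² = -3 - 447*(-9 - 5)² = -3 - 447*(-14)² = -3 - 447*196 = -3 - 87612 = -87615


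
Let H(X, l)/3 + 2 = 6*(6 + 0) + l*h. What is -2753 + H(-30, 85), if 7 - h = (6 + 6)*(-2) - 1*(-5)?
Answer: 3979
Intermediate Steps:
h = 26 (h = 7 - ((6 + 6)*(-2) - 1*(-5)) = 7 - (12*(-2) + 5) = 7 - (-24 + 5) = 7 - 1*(-19) = 7 + 19 = 26)
H(X, l) = 102 + 78*l (H(X, l) = -6 + 3*(6*(6 + 0) + l*26) = -6 + 3*(6*6 + 26*l) = -6 + 3*(36 + 26*l) = -6 + (108 + 78*l) = 102 + 78*l)
-2753 + H(-30, 85) = -2753 + (102 + 78*85) = -2753 + (102 + 6630) = -2753 + 6732 = 3979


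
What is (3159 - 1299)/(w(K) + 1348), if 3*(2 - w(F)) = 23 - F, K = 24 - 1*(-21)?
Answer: 1395/1018 ≈ 1.3703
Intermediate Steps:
K = 45 (K = 24 + 21 = 45)
w(F) = -17/3 + F/3 (w(F) = 2 - (23 - F)/3 = 2 + (-23/3 + F/3) = -17/3 + F/3)
(3159 - 1299)/(w(K) + 1348) = (3159 - 1299)/((-17/3 + (⅓)*45) + 1348) = 1860/((-17/3 + 15) + 1348) = 1860/(28/3 + 1348) = 1860/(4072/3) = 1860*(3/4072) = 1395/1018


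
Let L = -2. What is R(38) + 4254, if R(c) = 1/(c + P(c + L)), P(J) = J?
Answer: 314797/74 ≈ 4254.0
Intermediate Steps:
R(c) = 1/(-2 + 2*c) (R(c) = 1/(c + (c - 2)) = 1/(c + (-2 + c)) = 1/(-2 + 2*c))
R(38) + 4254 = 1/(2*(-1 + 38)) + 4254 = (1/2)/37 + 4254 = (1/2)*(1/37) + 4254 = 1/74 + 4254 = 314797/74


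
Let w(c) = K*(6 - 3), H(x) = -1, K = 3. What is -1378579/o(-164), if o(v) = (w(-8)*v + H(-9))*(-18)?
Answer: -1378579/26586 ≈ -51.854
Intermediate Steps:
w(c) = 9 (w(c) = 3*(6 - 3) = 3*3 = 9)
o(v) = 18 - 162*v (o(v) = (9*v - 1)*(-18) = (-1 + 9*v)*(-18) = 18 - 162*v)
-1378579/o(-164) = -1378579/(18 - 162*(-164)) = -1378579/(18 + 26568) = -1378579/26586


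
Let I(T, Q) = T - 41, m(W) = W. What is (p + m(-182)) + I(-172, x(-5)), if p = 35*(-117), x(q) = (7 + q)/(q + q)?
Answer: -4490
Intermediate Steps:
x(q) = (7 + q)/(2*q) (x(q) = (7 + q)/((2*q)) = (7 + q)*(1/(2*q)) = (7 + q)/(2*q))
p = -4095
I(T, Q) = -41 + T
(p + m(-182)) + I(-172, x(-5)) = (-4095 - 182) + (-41 - 172) = -4277 - 213 = -4490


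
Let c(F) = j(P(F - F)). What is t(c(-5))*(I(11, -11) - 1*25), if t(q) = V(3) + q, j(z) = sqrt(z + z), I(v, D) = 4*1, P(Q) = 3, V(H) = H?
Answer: -63 - 21*sqrt(6) ≈ -114.44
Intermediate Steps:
I(v, D) = 4
j(z) = sqrt(2)*sqrt(z) (j(z) = sqrt(2*z) = sqrt(2)*sqrt(z))
c(F) = sqrt(6) (c(F) = sqrt(2)*sqrt(3) = sqrt(6))
t(q) = 3 + q
t(c(-5))*(I(11, -11) - 1*25) = (3 + sqrt(6))*(4 - 1*25) = (3 + sqrt(6))*(4 - 25) = (3 + sqrt(6))*(-21) = -63 - 21*sqrt(6)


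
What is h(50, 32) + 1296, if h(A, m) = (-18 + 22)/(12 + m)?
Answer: 14257/11 ≈ 1296.1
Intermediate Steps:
h(A, m) = 4/(12 + m)
h(50, 32) + 1296 = 4/(12 + 32) + 1296 = 4/44 + 1296 = 4*(1/44) + 1296 = 1/11 + 1296 = 14257/11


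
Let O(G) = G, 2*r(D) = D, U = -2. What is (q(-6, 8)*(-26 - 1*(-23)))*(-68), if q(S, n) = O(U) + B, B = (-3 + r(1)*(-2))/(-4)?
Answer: -204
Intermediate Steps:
r(D) = D/2
B = 1 (B = (-3 + ((½)*1)*(-2))/(-4) = (-3 + (½)*(-2))*(-¼) = (-3 - 1)*(-¼) = -4*(-¼) = 1)
q(S, n) = -1 (q(S, n) = -2 + 1 = -1)
(q(-6, 8)*(-26 - 1*(-23)))*(-68) = -(-26 - 1*(-23))*(-68) = -(-26 + 23)*(-68) = -1*(-3)*(-68) = 3*(-68) = -204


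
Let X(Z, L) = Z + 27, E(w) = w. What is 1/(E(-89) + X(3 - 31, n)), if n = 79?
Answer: -1/90 ≈ -0.011111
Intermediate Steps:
X(Z, L) = 27 + Z
1/(E(-89) + X(3 - 31, n)) = 1/(-89 + (27 + (3 - 31))) = 1/(-89 + (27 - 28)) = 1/(-89 - 1) = 1/(-90) = -1/90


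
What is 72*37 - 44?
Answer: 2620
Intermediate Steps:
72*37 - 44 = 2664 - 44 = 2620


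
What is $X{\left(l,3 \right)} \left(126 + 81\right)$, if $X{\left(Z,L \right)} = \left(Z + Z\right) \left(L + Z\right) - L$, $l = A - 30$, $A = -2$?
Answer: $383571$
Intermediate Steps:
$l = -32$ ($l = -2 - 30 = -32$)
$X{\left(Z,L \right)} = - L + 2 Z \left(L + Z\right)$ ($X{\left(Z,L \right)} = 2 Z \left(L + Z\right) - L = - L + 2 Z \left(L + Z\right)$)
$X{\left(l,3 \right)} \left(126 + 81\right) = \left(\left(-1\right) 3 + 2 \left(-32\right)^{2} + 2 \cdot 3 \left(-32\right)\right) \left(126 + 81\right) = \left(-3 + 2 \cdot 1024 - 192\right) 207 = \left(-3 + 2048 - 192\right) 207 = 1853 \cdot 207 = 383571$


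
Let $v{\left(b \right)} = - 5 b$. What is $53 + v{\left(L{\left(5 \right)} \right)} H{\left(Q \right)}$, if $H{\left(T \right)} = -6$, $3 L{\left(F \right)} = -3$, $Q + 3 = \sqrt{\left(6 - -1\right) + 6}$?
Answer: $23$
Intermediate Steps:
$Q = -3 + \sqrt{13}$ ($Q = -3 + \sqrt{\left(6 - -1\right) + 6} = -3 + \sqrt{\left(6 + 1\right) + 6} = -3 + \sqrt{7 + 6} = -3 + \sqrt{13} \approx 0.60555$)
$L{\left(F \right)} = -1$ ($L{\left(F \right)} = \frac{1}{3} \left(-3\right) = -1$)
$53 + v{\left(L{\left(5 \right)} \right)} H{\left(Q \right)} = 53 + \left(-5\right) \left(-1\right) \left(-6\right) = 53 + 5 \left(-6\right) = 53 - 30 = 23$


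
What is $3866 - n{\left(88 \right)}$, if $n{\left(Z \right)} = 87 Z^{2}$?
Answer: $-669862$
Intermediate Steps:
$3866 - n{\left(88 \right)} = 3866 - 87 \cdot 88^{2} = 3866 - 87 \cdot 7744 = 3866 - 673728 = -669862$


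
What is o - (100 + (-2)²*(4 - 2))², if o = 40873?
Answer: 29209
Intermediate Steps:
o - (100 + (-2)²*(4 - 2))² = 40873 - (100 + (-2)²*(4 - 2))² = 40873 - (100 + 4*2)² = 40873 - (100 + 8)² = 40873 - 1*108² = 40873 - 1*11664 = 40873 - 11664 = 29209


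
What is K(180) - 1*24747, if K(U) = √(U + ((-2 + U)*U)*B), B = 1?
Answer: -24747 + 6*√895 ≈ -24568.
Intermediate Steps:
K(U) = √(U + U*(-2 + U)) (K(U) = √(U + ((-2 + U)*U)*1) = √(U + (U*(-2 + U))*1) = √(U + U*(-2 + U)))
K(180) - 1*24747 = √(180*(-1 + 180)) - 1*24747 = √(180*179) - 24747 = √32220 - 24747 = 6*√895 - 24747 = -24747 + 6*√895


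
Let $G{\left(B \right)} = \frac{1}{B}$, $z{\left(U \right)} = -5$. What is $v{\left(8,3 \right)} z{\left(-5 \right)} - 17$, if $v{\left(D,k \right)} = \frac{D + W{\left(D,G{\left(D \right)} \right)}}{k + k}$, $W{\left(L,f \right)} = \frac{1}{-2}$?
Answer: $- \frac{93}{4} \approx -23.25$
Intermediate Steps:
$W{\left(L,f \right)} = - \frac{1}{2}$
$v{\left(D,k \right)} = \frac{- \frac{1}{2} + D}{2 k}$ ($v{\left(D,k \right)} = \frac{D - \frac{1}{2}}{k + k} = \frac{- \frac{1}{2} + D}{2 k}$)
$v{\left(8,3 \right)} z{\left(-5 \right)} - 17 = \frac{-1 + 2 \cdot 8}{4 \cdot 3} \left(-5\right) - 17 = \frac{1}{4} \cdot \frac{1}{3} \left(-1 + 16\right) \left(-5\right) - 17 = \frac{1}{4} \cdot \frac{1}{3} \cdot 15 \left(-5\right) - 17 = \frac{5}{4} \left(-5\right) - 17 = - \frac{25}{4} - 17 = - \frac{93}{4}$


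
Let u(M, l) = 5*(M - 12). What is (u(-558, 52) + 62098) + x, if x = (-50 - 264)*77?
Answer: 35070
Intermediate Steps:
x = -24178 (x = -314*77 = -24178)
u(M, l) = -60 + 5*M (u(M, l) = 5*(-12 + M) = -60 + 5*M)
(u(-558, 52) + 62098) + x = ((-60 + 5*(-558)) + 62098) - 24178 = ((-60 - 2790) + 62098) - 24178 = (-2850 + 62098) - 24178 = 59248 - 24178 = 35070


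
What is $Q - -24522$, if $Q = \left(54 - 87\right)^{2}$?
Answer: $25611$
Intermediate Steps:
$Q = 1089$ ($Q = \left(-33\right)^{2} = 1089$)
$Q - -24522 = 1089 - -24522 = 1089 + 24522 = 25611$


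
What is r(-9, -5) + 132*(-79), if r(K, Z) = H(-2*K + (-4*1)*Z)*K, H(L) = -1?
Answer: -10419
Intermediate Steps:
r(K, Z) = -K
r(-9, -5) + 132*(-79) = -1*(-9) + 132*(-79) = 9 - 10428 = -10419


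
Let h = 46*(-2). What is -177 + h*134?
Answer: -12505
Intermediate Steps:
h = -92
-177 + h*134 = -177 - 92*134 = -177 - 12328 = -12505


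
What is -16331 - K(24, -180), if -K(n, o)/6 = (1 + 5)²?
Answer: -16115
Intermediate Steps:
K(n, o) = -216 (K(n, o) = -6*(1 + 5)² = -6*6² = -6*36 = -216)
-16331 - K(24, -180) = -16331 - 1*(-216) = -16331 + 216 = -16115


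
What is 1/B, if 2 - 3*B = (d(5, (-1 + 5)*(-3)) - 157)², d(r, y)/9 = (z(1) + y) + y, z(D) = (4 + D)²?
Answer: -3/21902 ≈ -0.00013697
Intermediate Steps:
d(r, y) = 225 + 18*y (d(r, y) = 9*(((4 + 1)² + y) + y) = 9*((5² + y) + y) = 9*((25 + y) + y) = 9*(25 + 2*y) = 225 + 18*y)
B = -21902/3 (B = ⅔ - ((225 + 18*((-1 + 5)*(-3))) - 157)²/3 = ⅔ - ((225 + 18*(4*(-3))) - 157)²/3 = ⅔ - ((225 + 18*(-12)) - 157)²/3 = ⅔ - ((225 - 216) - 157)²/3 = ⅔ - (9 - 157)²/3 = ⅔ - ⅓*(-148)² = ⅔ - ⅓*21904 = ⅔ - 21904/3 = -21902/3 ≈ -7300.7)
1/B = 1/(-21902/3) = -3/21902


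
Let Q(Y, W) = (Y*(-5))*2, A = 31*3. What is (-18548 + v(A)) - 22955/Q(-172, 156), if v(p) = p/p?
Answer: -6384759/344 ≈ -18560.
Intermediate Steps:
A = 93
Q(Y, W) = -10*Y (Q(Y, W) = -5*Y*2 = -10*Y)
v(p) = 1
(-18548 + v(A)) - 22955/Q(-172, 156) = (-18548 + 1) - 22955/((-10*(-172))) = -18547 - 22955/1720 = -18547 - 22955*1/1720 = -18547 - 4591/344 = -6384759/344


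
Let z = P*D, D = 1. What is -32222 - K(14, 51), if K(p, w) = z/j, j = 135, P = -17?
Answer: -4349953/135 ≈ -32222.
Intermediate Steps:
z = -17 (z = -17*1 = -17)
K(p, w) = -17/135
-32222 - K(14, 51) = -32222 - 1*(-17/135) = -32222 + 17/135 = -4349953/135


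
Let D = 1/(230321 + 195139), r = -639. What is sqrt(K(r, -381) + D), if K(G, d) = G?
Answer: I*sqrt(28917339696735)/212730 ≈ 25.278*I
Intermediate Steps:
D = 1/425460 ≈ 2.3504e-6
sqrt(K(r, -381) + D) = sqrt(-639 + 1/425460) = sqrt(-271868939/425460) = I*sqrt(28917339696735)/212730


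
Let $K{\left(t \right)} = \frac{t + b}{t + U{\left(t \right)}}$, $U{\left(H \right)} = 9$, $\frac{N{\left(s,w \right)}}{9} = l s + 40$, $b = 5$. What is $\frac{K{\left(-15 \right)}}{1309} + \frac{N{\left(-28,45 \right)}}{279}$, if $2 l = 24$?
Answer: $- \frac{1162237}{121737} \approx -9.5471$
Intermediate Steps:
$l = 12$ ($l = \frac{1}{2} \cdot 24 = 12$)
$N{\left(s,w \right)} = 360 + 108 s$ ($N{\left(s,w \right)} = 9 \left(12 s + 40\right) = 9 \left(40 + 12 s\right) = 360 + 108 s$)
$K{\left(t \right)} = \frac{5 + t}{9 + t}$ ($K{\left(t \right)} = \frac{t + 5}{t + 9} = \frac{5 + t}{9 + t}$)
$\frac{K{\left(-15 \right)}}{1309} + \frac{N{\left(-28,45 \right)}}{279} = \frac{\frac{1}{9 - 15} \left(5 - 15\right)}{1309} + \frac{360 + 108 \left(-28\right)}{279} = \frac{1}{-6} \left(-10\right) \frac{1}{1309} + \left(360 - 3024\right) \frac{1}{279} = \left(- \frac{1}{6}\right) \left(-10\right) \frac{1}{1309} - \frac{296}{31} = \frac{5}{3} \cdot \frac{1}{1309} - \frac{296}{31} = \frac{5}{3927} - \frac{296}{31} = - \frac{1162237}{121737}$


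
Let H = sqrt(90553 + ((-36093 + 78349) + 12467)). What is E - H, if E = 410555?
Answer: 410555 - 2*sqrt(36319) ≈ 4.1017e+5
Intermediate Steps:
H = 2*sqrt(36319) (H = sqrt(90553 + (42256 + 12467)) = sqrt(90553 + 54723) = sqrt(145276) = 2*sqrt(36319) ≈ 381.15)
E - H = 410555 - 2*sqrt(36319)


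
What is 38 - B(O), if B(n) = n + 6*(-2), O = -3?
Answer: 53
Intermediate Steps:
B(n) = -12 + n (B(n) = n - 12 = -12 + n)
38 - B(O) = 38 - (-12 - 3) = 38 - 1*(-15) = 38 + 15 = 53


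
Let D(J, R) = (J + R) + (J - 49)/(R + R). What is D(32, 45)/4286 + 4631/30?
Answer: 59552311/385740 ≈ 154.38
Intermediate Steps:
D(J, R) = J + R + (-49 + J)/(2*R) (D(J, R) = (J + R) + (-49 + J)/((2*R)) = (J + R) + (-49 + J)*(1/(2*R)) = (J + R) + (-49 + J)/(2*R) = J + R + (-49 + J)/(2*R))
D(32, 45)/4286 + 4631/30 = ((1/2)*(-49 + 32 + 2*45*(32 + 45))/45)/4286 + 4631/30 = ((1/2)*(1/45)*(-49 + 32 + 2*45*77))*(1/4286) + 4631*(1/30) = ((1/2)*(1/45)*(-49 + 32 + 6930))*(1/4286) + 4631/30 = ((1/2)*(1/45)*6913)*(1/4286) + 4631/30 = (6913/90)*(1/4286) + 4631/30 = 6913/385740 + 4631/30 = 59552311/385740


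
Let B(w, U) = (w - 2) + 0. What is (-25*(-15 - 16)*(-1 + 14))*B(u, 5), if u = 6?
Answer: 40300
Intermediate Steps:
B(w, U) = -2 + w (B(w, U) = (-2 + w) + 0 = -2 + w)
(-25*(-15 - 16)*(-1 + 14))*B(u, 5) = (-25*(-15 - 16)*(-1 + 14))*(-2 + 6) = -(-775)*13*4 = -25*(-403)*4 = 10075*4 = 40300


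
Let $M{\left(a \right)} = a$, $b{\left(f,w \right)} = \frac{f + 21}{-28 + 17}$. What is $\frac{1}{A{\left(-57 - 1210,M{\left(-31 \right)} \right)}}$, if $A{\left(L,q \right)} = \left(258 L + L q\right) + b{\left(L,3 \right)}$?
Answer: $- \frac{11}{3162453} \approx -3.4783 \cdot 10^{-6}$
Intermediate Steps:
$b{\left(f,w \right)} = - \frac{21}{11} - \frac{f}{11}$ ($b{\left(f,w \right)} = \frac{21 + f}{-11} = \left(21 + f\right) \left(- \frac{1}{11}\right) = - \frac{21}{11} - \frac{f}{11}$)
$A{\left(L,q \right)} = - \frac{21}{11} + \frac{2837 L}{11} + L q$ ($A{\left(L,q \right)} = \left(258 L + L q\right) - \left(\frac{21}{11} + \frac{L}{11}\right) = - \frac{21}{11} + \frac{2837 L}{11} + L q$)
$\frac{1}{A{\left(-57 - 1210,M{\left(-31 \right)} \right)}} = \frac{1}{- \frac{21}{11} + \frac{2837 \left(-57 - 1210\right)}{11} + \left(-57 - 1210\right) \left(-31\right)} = \frac{1}{- \frac{21}{11} + \frac{2837}{11} \left(-1267\right) - -39277} = \frac{1}{- \frac{21}{11} - \frac{3594479}{11} + 39277} = \frac{1}{- \frac{3162453}{11}} = - \frac{11}{3162453}$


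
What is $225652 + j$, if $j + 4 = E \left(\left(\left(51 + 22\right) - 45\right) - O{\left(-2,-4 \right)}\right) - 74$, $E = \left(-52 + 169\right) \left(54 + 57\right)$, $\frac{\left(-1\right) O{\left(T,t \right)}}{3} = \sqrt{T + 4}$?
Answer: $589210 + 38961 \sqrt{2} \approx 6.4431 \cdot 10^{5}$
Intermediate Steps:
$O{\left(T,t \right)} = - 3 \sqrt{4 + T}$ ($O{\left(T,t \right)} = - 3 \sqrt{T + 4} = - 3 \sqrt{4 + T}$)
$E = 12987$ ($E = 117 \cdot 111 = 12987$)
$j = 363558 + 38961 \sqrt{2}$ ($j = -4 - \left(74 - 12987 \left(\left(\left(51 + 22\right) - 45\right) - - 3 \sqrt{4 - 2}\right)\right) = -4 - \left(74 - 12987 \left(\left(73 - 45\right) - - 3 \sqrt{2}\right)\right) = -4 - \left(74 - 12987 \left(28 + 3 \sqrt{2}\right)\right) = -4 + \left(\left(363636 + 38961 \sqrt{2}\right) - 74\right) = -4 + \left(363562 + 38961 \sqrt{2}\right) = 363558 + 38961 \sqrt{2} \approx 4.1866 \cdot 10^{5}$)
$225652 + j = 225652 + \left(363558 + 38961 \sqrt{2}\right) = 589210 + 38961 \sqrt{2}$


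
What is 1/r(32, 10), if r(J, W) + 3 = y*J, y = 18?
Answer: 1/573 ≈ 0.0017452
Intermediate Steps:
r(J, W) = -3 + 18*J
1/r(32, 10) = 1/(-3 + 18*32) = 1/(-3 + 576) = 1/573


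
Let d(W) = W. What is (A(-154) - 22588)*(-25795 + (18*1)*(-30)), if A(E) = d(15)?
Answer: 594459955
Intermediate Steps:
A(E) = 15
(A(-154) - 22588)*(-25795 + (18*1)*(-30)) = (15 - 22588)*(-25795 + (18*1)*(-30)) = -22573*(-25795 + 18*(-30)) = -22573*(-25795 - 540) = -22573*(-26335) = 594459955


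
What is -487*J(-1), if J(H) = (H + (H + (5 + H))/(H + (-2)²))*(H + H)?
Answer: 0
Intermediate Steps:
J(H) = 2*H*(H + (5 + 2*H)/(4 + H)) (J(H) = (H + (5 + 2*H)/(H + 4))*(2*H) = (H + (5 + 2*H)/(4 + H))*(2*H) = 2*H*(H + (5 + 2*H)/(4 + H)))
-487*J(-1) = -974*(-1)*(5 + (-1)² + 6*(-1))/(4 - 1) = -974*(-1)*(5 + 1 - 6)/3 = -974*(-1)*0/3 = -487*0 = 0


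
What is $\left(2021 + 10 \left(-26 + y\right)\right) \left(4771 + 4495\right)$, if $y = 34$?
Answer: $19467866$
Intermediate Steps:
$\left(2021 + 10 \left(-26 + y\right)\right) \left(4771 + 4495\right) = \left(2021 + 10 \left(-26 + 34\right)\right) \left(4771 + 4495\right) = \left(2021 + 10 \cdot 8\right) 9266 = \left(2021 + 80\right) 9266 = 2101 \cdot 9266 = 19467866$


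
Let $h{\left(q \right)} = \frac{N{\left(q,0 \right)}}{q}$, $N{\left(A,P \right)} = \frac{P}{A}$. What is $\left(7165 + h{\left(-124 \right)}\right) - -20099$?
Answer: $27264$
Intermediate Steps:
$h{\left(q \right)} = 0$ ($h{\left(q \right)} = \frac{0 \frac{1}{q}}{q} = \frac{0}{q} = 0$)
$\left(7165 + h{\left(-124 \right)}\right) - -20099 = \left(7165 + 0\right) - -20099 = 7165 + 20099 = 27264$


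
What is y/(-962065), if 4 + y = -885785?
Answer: 885789/962065 ≈ 0.92072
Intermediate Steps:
y = -885789 (y = -4 - 885785 = -885789)
y/(-962065) = -885789/(-962065) = -885789*(-1/962065) = 885789/962065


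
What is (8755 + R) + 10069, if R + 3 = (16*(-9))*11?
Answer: 17237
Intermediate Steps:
R = -1587 (R = -3 + (16*(-9))*11 = -3 - 144*11 = -3 - 1584 = -1587)
(8755 + R) + 10069 = (8755 - 1587) + 10069 = 7168 + 10069 = 17237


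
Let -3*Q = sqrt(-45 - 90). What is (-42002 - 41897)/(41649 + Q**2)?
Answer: -83899/41634 ≈ -2.0152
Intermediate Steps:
Q = -I*sqrt(15) (Q = -sqrt(-45 - 90)/3 = -I*sqrt(15) ≈ -3.873*I)
(-42002 - 41897)/(41649 + Q**2) = (-42002 - 41897)/(41649 + (-I*sqrt(15))**2) = -83899/(41649 - 15) = -83899/41634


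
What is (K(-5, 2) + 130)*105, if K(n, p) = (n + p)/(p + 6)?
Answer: 108885/8 ≈ 13611.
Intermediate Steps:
K(n, p) = (n + p)/(6 + p)
(K(-5, 2) + 130)*105 = ((-5 + 2)/(6 + 2) + 130)*105 = (-3/8 + 130)*105 = (1037/8)*105 = 108885/8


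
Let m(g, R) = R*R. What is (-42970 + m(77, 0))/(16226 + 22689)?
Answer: -8594/7783 ≈ -1.1042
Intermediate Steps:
m(g, R) = R²
(-42970 + m(77, 0))/(16226 + 22689) = (-42970 + 0²)/(16226 + 22689) = (-42970 + 0)/38915 = -42970*1/38915 = -8594/7783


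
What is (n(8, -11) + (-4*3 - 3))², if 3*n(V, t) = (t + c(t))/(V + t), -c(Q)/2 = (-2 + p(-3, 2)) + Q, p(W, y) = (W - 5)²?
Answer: 484/81 ≈ 5.9753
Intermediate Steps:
p(W, y) = (-5 + W)²
c(Q) = -124 - 2*Q (c(Q) = -2*((-2 + (-5 - 3)²) + Q) = -2*((-2 + (-8)²) + Q) = -2*((-2 + 64) + Q) = -2*(62 + Q) = -124 - 2*Q)
n(V, t) = (-124 - t)/(3*(V + t)) (n(V, t) = ((t + (-124 - 2*t))/(V + t))/3 = ((-124 - t)/(V + t))/3 = (-124 - t)/(3*(V + t)))
(n(8, -11) + (-4*3 - 3))² = ((-124 - 1*(-11))/(3*(8 - 11)) + (-4*3 - 3))² = ((⅓)*(-124 + 11)/(-3) + (-12 - 3))² = ((⅓)*(-⅓)*(-113) - 15)² = (113/9 - 15)² = (-22/9)² = 484/81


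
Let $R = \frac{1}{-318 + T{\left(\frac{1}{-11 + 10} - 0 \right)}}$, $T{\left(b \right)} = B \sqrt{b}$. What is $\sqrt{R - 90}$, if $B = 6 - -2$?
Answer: $\frac{\sqrt{-230385799686 - 202376 i}}{50594} \approx 4.1668 \cdot 10^{-6} - 9.487 i$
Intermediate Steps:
$B = 8$ ($B = 6 + 2 = 8$)
$T{\left(b \right)} = 8 \sqrt{b}$
$R = \frac{-318 - 8 i}{101188}$ ($R = \frac{1}{-318 + 8 \sqrt{\frac{1}{-11 + 10} - 0}} = \frac{1}{-318 + 8 \sqrt{\frac{1}{-1} + 0}} = \frac{1}{-318 + 8 \sqrt{-1 + 0}} = \frac{1}{-318 + 8 \sqrt{-1}} = \frac{1}{-318 + 8 i} = \frac{-318 - 8 i}{101188} \approx -0.0031427 - 7.9061 \cdot 10^{-5} i$)
$\sqrt{R - 90} = \sqrt{\left(- \frac{159}{50594} - \frac{2 i}{25297}\right) - 90} = \sqrt{- \frac{4553619}{50594} - \frac{2 i}{25297}}$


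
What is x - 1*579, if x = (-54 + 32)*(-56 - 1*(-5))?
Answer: 543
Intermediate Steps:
x = 1122 (x = -22*(-56 + 5) = -22*(-51) = 1122)
x - 1*579 = 1122 - 1*579 = 1122 - 579 = 543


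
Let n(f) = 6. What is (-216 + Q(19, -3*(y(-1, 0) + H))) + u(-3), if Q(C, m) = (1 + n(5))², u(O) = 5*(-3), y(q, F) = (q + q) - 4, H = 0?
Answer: -182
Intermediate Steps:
y(q, F) = -4 + 2*q (y(q, F) = 2*q - 4 = -4 + 2*q)
u(O) = -15
Q(C, m) = 49 (Q(C, m) = (1 + 6)² = 7² = 49)
(-216 + Q(19, -3*(y(-1, 0) + H))) + u(-3) = (-216 + 49) - 15 = -167 - 15 = -182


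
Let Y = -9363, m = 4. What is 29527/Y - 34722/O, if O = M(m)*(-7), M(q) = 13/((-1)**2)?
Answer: 322415129/852033 ≈ 378.41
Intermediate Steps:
M(q) = 13 (M(q) = 13/1 = 13*1 = 13)
O = -91 (O = 13*(-7) = -91)
29527/Y - 34722/O = 29527/(-9363) - 34722/(-91) = 29527*(-1/9363) - 34722*(-1/91) = -29527/9363 + 34722/91 = 322415129/852033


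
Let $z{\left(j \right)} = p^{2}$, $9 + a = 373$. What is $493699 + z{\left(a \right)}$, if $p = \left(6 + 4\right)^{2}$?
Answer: $503699$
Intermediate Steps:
$a = 364$ ($a = -9 + 373 = 364$)
$p = 100$ ($p = 10^{2} = 100$)
$z{\left(j \right)} = 10000$ ($z{\left(j \right)} = 100^{2} = 10000$)
$493699 + z{\left(a \right)} = 493699 + 10000 = 503699$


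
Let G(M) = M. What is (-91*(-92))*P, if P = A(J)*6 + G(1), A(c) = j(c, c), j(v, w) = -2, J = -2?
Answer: -92092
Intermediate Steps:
A(c) = -2
P = -11 (P = -2*6 + 1 = -12 + 1 = -11)
(-91*(-92))*P = -91*(-92)*(-11) = 8372*(-11) = -92092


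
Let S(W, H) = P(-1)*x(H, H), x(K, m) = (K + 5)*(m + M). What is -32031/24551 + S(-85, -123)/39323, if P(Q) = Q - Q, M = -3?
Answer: -32031/24551 ≈ -1.3047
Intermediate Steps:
x(K, m) = (-3 + m)*(5 + K) (x(K, m) = (K + 5)*(m - 3) = (5 + K)*(-3 + m) = (-3 + m)*(5 + K))
P(Q) = 0
S(W, H) = 0 (S(W, H) = 0*(-15 - 3*H + 5*H + H*H) = 0*(-15 - 3*H + 5*H + H**2) = 0*(-15 + H**2 + 2*H) = 0)
-32031/24551 + S(-85, -123)/39323 = -32031/24551 + 0/39323 = -32031*1/24551 + 0*(1/39323) = -32031/24551 + 0 = -32031/24551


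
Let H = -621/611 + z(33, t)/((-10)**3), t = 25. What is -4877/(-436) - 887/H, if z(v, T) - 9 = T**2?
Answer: 120605545999/219825532 ≈ 548.64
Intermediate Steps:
z(v, T) = 9 + T**2
H = -504187/305500 (H = -621/611 + (9 + 25**2)/((-10)**3) = -621*1/611 + (9 + 625)/(-1000) = -621/611 + 634*(-1/1000) = -621/611 - 317/500 = -504187/305500 ≈ -1.6504)
-4877/(-436) - 887/H = -4877/(-436) - 887/(-504187/305500) = -4877*(-1/436) - 887*(-305500/504187) = 4877/436 + 270978500/504187 = 120605545999/219825532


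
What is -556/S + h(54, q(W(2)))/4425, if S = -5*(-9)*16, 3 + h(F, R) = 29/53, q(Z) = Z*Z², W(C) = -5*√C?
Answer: -86993/112572 ≈ -0.77278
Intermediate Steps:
q(Z) = Z³
h(F, R) = -130/53 (h(F, R) = -3 + 29/53 = -130/53)
S = 720 (S = 45*16 = 720)
-556/S + h(54, q(W(2)))/4425 = -556/720 - 130/53/4425 = -556*1/720 - 130/53*1/4425 = -139/180 - 26/46905 = -86993/112572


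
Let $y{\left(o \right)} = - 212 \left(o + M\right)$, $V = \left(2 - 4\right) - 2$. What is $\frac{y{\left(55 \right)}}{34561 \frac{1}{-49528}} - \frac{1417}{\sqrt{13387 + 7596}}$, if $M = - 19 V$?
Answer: $\frac{1375491616}{34561} - \frac{1417 \sqrt{20983}}{20983} \approx 39789.0$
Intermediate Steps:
$V = -4$ ($V = -2 - 2 = -4$)
$M = 76$ ($M = \left(-19\right) \left(-4\right) = 76$)
$y{\left(o \right)} = -16112 - 212 o$ ($y{\left(o \right)} = - 212 \left(o + 76\right) = - 212 \left(76 + o\right) = -16112 - 212 o$)
$\frac{y{\left(55 \right)}}{34561 \frac{1}{-49528}} - \frac{1417}{\sqrt{13387 + 7596}} = \frac{-16112 - 11660}{34561 \frac{1}{-49528}} - \frac{1417}{\sqrt{13387 + 7596}} = \frac{-16112 - 11660}{34561 \left(- \frac{1}{49528}\right)} - \frac{1417}{\sqrt{20983}} = - \frac{27772}{- \frac{34561}{49528}} - 1417 \frac{\sqrt{20983}}{20983} = \left(-27772\right) \left(- \frac{49528}{34561}\right) - \frac{1417 \sqrt{20983}}{20983} = \frac{1375491616}{34561} - \frac{1417 \sqrt{20983}}{20983}$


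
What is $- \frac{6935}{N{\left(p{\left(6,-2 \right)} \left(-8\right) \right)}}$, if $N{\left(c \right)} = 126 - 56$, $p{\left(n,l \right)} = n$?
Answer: $- \frac{1387}{14} \approx -99.071$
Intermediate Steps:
$N{\left(c \right)} = 70$ ($N{\left(c \right)} = 126 - 56 = 70$)
$- \frac{6935}{N{\left(p{\left(6,-2 \right)} \left(-8\right) \right)}} = - \frac{6935}{70} = \left(-6935\right) \frac{1}{70} = - \frac{1387}{14}$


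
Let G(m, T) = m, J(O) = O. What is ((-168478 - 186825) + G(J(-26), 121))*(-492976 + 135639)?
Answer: 126972198873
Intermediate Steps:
((-168478 - 186825) + G(J(-26), 121))*(-492976 + 135639) = ((-168478 - 186825) - 26)*(-492976 + 135639) = (-355303 - 26)*(-357337) = -355329*(-357337) = 126972198873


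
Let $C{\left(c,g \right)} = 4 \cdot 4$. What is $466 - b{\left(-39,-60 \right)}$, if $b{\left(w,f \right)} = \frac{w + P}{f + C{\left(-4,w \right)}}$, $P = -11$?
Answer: $\frac{10227}{22} \approx 464.86$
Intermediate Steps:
$C{\left(c,g \right)} = 16$
$b{\left(w,f \right)} = \frac{-11 + w}{16 + f}$ ($b{\left(w,f \right)} = \frac{w - 11}{f + 16} = \frac{-11 + w}{16 + f}$)
$466 - b{\left(-39,-60 \right)} = 466 - \frac{-11 - 39}{16 - 60} = 466 - \frac{1}{-44} \left(-50\right) = 466 - \left(- \frac{1}{44}\right) \left(-50\right) = 466 - \frac{25}{22} = \frac{10227}{22}$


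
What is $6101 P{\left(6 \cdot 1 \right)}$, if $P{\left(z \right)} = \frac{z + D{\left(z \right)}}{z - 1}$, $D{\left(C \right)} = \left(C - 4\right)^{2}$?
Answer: $12202$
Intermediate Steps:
$D{\left(C \right)} = \left(-4 + C\right)^{2}$
$P{\left(z \right)} = \frac{z + \left(-4 + z\right)^{2}}{-1 + z}$ ($P{\left(z \right)} = \frac{z + \left(-4 + z\right)^{2}}{z - 1} = \frac{z + \left(-4 + z\right)^{2}}{-1 + z}$)
$6101 P{\left(6 \cdot 1 \right)} = 6101 \frac{6 \cdot 1 + \left(-4 + 6 \cdot 1\right)^{2}}{-1 + 6 \cdot 1} = 6101 \frac{6 + \left(-4 + 6\right)^{2}}{-1 + 6} = 6101 \frac{6 + 2^{2}}{5} = 6101 \frac{6 + 4}{5} = 6101 \cdot \frac{1}{5} \cdot 10 = 6101 \cdot 2 = 12202$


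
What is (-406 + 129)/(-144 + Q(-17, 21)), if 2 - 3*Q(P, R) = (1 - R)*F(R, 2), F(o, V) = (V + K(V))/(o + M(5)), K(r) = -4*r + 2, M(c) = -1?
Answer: 831/434 ≈ 1.9147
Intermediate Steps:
K(r) = 2 - 4*r
F(o, V) = (2 - 3*V)/(-1 + o) (F(o, V) = (V + (2 - 4*V))/(o - 1) = (2 - 3*V)/(-1 + o))
Q(P, R) = ⅔ + 4*(1 - R)/(3*(-1 + R)) (Q(P, R) = ⅔ - (1 - R)*(2 - 3*2)/(-1 + R)/3 = ⅔ - (1 - R)*(2 - 6)/(-1 + R)/3 = ⅔ - (1 - R)*-4/(-1 + R)/3 = ⅔ - (1 - R)*(-4/(-1 + R))/3 = ⅔ - (-4)*(1 - R)/(3*(-1 + R)) = ⅔ + 4*(1 - R)/(3*(-1 + R)))
(-406 + 129)/(-144 + Q(-17, 21)) = (-406 + 129)/(-144 - ⅔) = -277/(-434/3) = -277*(-3/434) = 831/434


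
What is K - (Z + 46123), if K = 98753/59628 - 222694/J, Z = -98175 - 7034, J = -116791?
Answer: 411500528573783/6964013748 ≈ 59090.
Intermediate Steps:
Z = -105209
K = 24812259455/6964013748 (K = 98753/59628 - 222694/(-116791) = 98753*(1/59628) - 222694*(-1/116791) = 98753/59628 + 222694/116791 = 24812259455/6964013748 ≈ 3.5629)
K - (Z + 46123) = 24812259455/6964013748 - (-105209 + 46123) = 24812259455/6964013748 - 1*(-59086) = 24812259455/6964013748 + 59086 = 411500528573783/6964013748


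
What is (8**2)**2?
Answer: 4096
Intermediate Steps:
(8**2)**2 = 64**2 = 4096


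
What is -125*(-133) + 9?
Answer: 16634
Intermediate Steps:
-125*(-133) + 9 = 16625 + 9 = 16634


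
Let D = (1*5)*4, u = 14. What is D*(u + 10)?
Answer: 480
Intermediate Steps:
D = 20 (D = 5*4 = 20)
D*(u + 10) = 20*(14 + 10) = 20*24 = 480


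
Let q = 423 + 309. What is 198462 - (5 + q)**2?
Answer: -344707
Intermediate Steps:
q = 732
198462 - (5 + q)**2 = 198462 - (5 + 732)**2 = 198462 - 1*737**2 = 198462 - 1*543169 = 198462 - 543169 = -344707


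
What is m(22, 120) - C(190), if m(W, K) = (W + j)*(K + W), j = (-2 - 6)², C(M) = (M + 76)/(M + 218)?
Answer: 2491115/204 ≈ 12211.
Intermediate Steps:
C(M) = (76 + M)/(218 + M)
j = 64 (j = (-8)² = 64)
m(W, K) = (64 + W)*(K + W) (m(W, K) = (W + 64)*(K + W) = (64 + W)*(K + W))
m(22, 120) - C(190) = (22² + 64*120 + 64*22 + 120*22) - (76 + 190)/(218 + 190) = (484 + 7680 + 1408 + 2640) - 266/408 = 12212 - 266/408 = 12212 - 1*133/204 = 12212 - 133/204 = 2491115/204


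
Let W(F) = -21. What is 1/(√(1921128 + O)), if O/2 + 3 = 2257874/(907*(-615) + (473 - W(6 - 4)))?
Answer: √596689428916195334/1070657907194 ≈ 0.00072148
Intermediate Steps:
O = -7859614/557311 (O = -6 + 2*(2257874/(907*(-615) + (473 - 1*(-21)))) = -6 + 2*(2257874/(-557805 + (473 + 21))) = -6 + 2*(2257874/(-557805 + 494)) = -6 + 2*(2257874/(-557311)) = -6 + 2*(2257874*(-1/557311)) = -6 + 2*(-2257874/557311) = -6 - 4515748/557311 = -7859614/557311 ≈ -14.103)
1/(√(1921128 + O)) = 1/(√(1921128 - 7859614/557311)) = 1/(√(1070657907194/557311)) = 1/(√596689428916195334/557311) = √596689428916195334/1070657907194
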